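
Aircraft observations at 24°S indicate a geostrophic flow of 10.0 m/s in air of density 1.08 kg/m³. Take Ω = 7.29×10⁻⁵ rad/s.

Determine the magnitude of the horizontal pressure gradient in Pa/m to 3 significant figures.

6.40×10⁻⁴ Pa/m

Coriolis parameter at 24°S:
f = 2Ω sin φ = 2 × 7.29×10⁻⁵ × sin 24° = 5.93×10⁻⁵ s⁻¹
Geostrophic balance rearranged: |∂P/∂n| = f ρ V_g
|∂P/∂n| = 5.93×10⁻⁵ × 1.08 × 10.0 = 6.40×10⁻⁴ Pa/m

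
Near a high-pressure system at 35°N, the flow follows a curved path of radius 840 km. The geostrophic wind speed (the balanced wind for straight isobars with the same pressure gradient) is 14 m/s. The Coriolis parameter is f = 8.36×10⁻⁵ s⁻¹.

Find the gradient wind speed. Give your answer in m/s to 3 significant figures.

Around a high, pressure-gradient force acts outward with centrifugal, so Coriolis balances both:
fV = (1/ρ)|∂P/∂n| + V²/R  →  V² − fR·V + fR·V_g = 0
With fR = 8.36×10⁻⁵ × 840×10³ m = 70.2 m/s:
V = [fR − √((fR)² − 4 fR V_g)]/2 = [70.2 − √(70.2² − 4×70.2×14)]/2 = 19.3 m/s
Supergeostrophic (V > V_g = 14 m/s), as expected around a high.

19.3 m/s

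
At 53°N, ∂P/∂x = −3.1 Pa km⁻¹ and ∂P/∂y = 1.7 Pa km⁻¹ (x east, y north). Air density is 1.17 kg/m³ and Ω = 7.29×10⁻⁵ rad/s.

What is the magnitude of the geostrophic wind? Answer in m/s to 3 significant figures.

Coriolis parameter at 53°N:
f = 2Ω sin φ = 2 × 7.29×10⁻⁵ × sin 53° = 1.16×10⁻⁴ s⁻¹
Component geostrophic relations (x east, y north):
u_g = −(1/(fρ)) ∂P/∂y,  v_g = (1/(fρ)) ∂P/∂x
u_g = −(1.7×10⁻³)/(1.16×10⁻⁴ × 1.17) = −12.5 m/s;  v_g = (−3.1×10⁻³)/(1.16×10⁻⁴ × 1.17) = −22.8 m/s
|V_g| = √(u_g² + v_g²) = 26.0 m/s

26.0 m/s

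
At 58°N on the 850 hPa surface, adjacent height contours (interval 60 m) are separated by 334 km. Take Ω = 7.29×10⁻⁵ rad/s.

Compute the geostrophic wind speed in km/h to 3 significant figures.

51.3 km/h

Coriolis parameter at 58°N:
f = 2Ω sin φ = 2 × 7.29×10⁻⁵ × sin 58° = 1.24×10⁻⁴ s⁻¹
Height gradient: |∂Z/∂n| = 60 m / 334000 m = 1.80×10⁻⁴
On a pressure surface, geostrophic balance gives V_g = (g/f)|∂Z/∂n|:
V_g = 9.81 × 1.80×10⁻⁴ / 1.24×10⁻⁴ = 14.3 m/s
Converting: 14.3 m/s × 3.6 = 51.3 km/h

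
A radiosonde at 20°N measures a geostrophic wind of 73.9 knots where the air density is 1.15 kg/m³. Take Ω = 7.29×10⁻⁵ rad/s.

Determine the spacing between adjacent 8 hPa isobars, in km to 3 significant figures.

Coriolis parameter at 20°N:
f = 2Ω sin φ = 2 × 7.29×10⁻⁵ × sin 20° = 4.99×10⁻⁵ s⁻¹
Wind speed in SI: 73.9 knots = 38.0 m/s
Geostrophic balance rearranged: |∂P/∂n| = f ρ V_g
|∂P/∂n| = 4.99×10⁻⁵ × 1.15 × 38.0 = 2.18×10⁻³ Pa/m
Isobar spacing: Δn = ΔP/|∂P/∂n| = 800 Pa / 2.18×10⁻³ Pa/m = 366945 m ≈ 367 km

367 km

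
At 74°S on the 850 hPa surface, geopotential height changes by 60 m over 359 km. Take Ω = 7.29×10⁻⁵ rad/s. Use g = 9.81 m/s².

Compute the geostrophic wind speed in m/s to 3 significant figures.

Coriolis parameter at 74°S:
f = 2Ω sin φ = 2 × 7.29×10⁻⁵ × sin 74° = 1.40×10⁻⁴ s⁻¹
Height gradient: |∂Z/∂n| = 60 m / 359000 m = 1.67×10⁻⁴
On a pressure surface, geostrophic balance gives V_g = (g/f)|∂Z/∂n|:
V_g = 9.81 × 1.67×10⁻⁴ / 1.40×10⁻⁴ = 11.7 m/s

11.7 m/s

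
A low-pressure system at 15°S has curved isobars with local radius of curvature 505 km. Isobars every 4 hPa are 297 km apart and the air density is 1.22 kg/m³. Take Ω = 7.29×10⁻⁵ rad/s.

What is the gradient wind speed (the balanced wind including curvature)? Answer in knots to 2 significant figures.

31 knots

Coriolis parameter at 15°S:
f = 2Ω sin φ = 2 × 7.29×10⁻⁵ × sin 15° = 3.77×10⁻⁵ s⁻¹
Pressure gradient: |∂P/∂n| = 400 Pa / 297000 m = 1.35×10⁻³ Pa/m
Geostrophic speed: V_g = |∂P/∂n|/(fρ) = 1.35×10⁻³/(3.77×10⁻⁵ × 1.22) = 29.3 m/s
Around a low, centrifugal force acts outward with Coriolis, so pressure-gradient force balances both:
(1/ρ)|∂P/∂n| = fV + V²/R  →  V² + fR·V − fR·V_g = 0
With fR = 3.77×10⁻⁵ × 505×10³ m = 19.1 m/s:
V = [−fR + √((fR)² + 4 fR V_g)]/2 = [−19.1 + √(19.1² + 4×19.1×29.3)]/2 = 15.9 m/s
Subgeostrophic (V < V_g = 29.3 m/s), as expected around a low.
Converting: 15.9 m/s × 1.944 = 31 knots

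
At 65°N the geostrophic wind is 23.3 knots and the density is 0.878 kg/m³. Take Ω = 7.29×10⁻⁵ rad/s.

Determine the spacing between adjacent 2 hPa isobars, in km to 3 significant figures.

Coriolis parameter at 65°N:
f = 2Ω sin φ = 2 × 7.29×10⁻⁵ × sin 65° = 1.32×10⁻⁴ s⁻¹
Wind speed in SI: 23.3 knots = 12.0 m/s
Geostrophic balance rearranged: |∂P/∂n| = f ρ V_g
|∂P/∂n| = 1.32×10⁻⁴ × 0.878 × 12.0 = 1.39×10⁻³ Pa/m
Isobar spacing: Δn = ΔP/|∂P/∂n| = 200 Pa / 1.39×10⁻³ Pa/m = 143816 m ≈ 144 km

144 km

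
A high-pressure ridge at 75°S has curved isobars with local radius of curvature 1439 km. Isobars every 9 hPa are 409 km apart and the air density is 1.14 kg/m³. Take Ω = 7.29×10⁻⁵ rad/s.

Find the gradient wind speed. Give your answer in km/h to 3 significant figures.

Coriolis parameter at 75°S:
f = 2Ω sin φ = 2 × 7.29×10⁻⁵ × sin 75° = 1.41×10⁻⁴ s⁻¹
Pressure gradient: |∂P/∂n| = 900 Pa / 409000 m = 2.20×10⁻³ Pa/m
Geostrophic speed: V_g = |∂P/∂n|/(fρ) = 2.20×10⁻³/(1.41×10⁻⁴ × 1.14) = 13.7 m/s
Around a high, pressure-gradient force acts outward with centrifugal, so Coriolis balances both:
fV = (1/ρ)|∂P/∂n| + V²/R  →  V² − fR·V + fR·V_g = 0
With fR = 1.41×10⁻⁴ × 1439×10³ m = 203 m/s:
V = [fR − √((fR)² − 4 fR V_g)]/2 = [203 − √(203² − 4×203×13.7)]/2 = 14.8 m/s
Supergeostrophic (V > V_g = 13.7 m/s), as expected around a high.
Converting: 14.8 m/s × 3.6 = 53.2 km/h

53.2 km/h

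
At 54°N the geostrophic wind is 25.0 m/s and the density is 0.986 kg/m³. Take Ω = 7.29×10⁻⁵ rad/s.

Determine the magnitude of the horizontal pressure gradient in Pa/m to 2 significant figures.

Coriolis parameter at 54°N:
f = 2Ω sin φ = 2 × 7.29×10⁻⁵ × sin 54° = 1.18×10⁻⁴ s⁻¹
Geostrophic balance rearranged: |∂P/∂n| = f ρ V_g
|∂P/∂n| = 1.18×10⁻⁴ × 0.986 × 25.0 = 2.91×10⁻³ Pa/m

2.9×10⁻³ Pa/m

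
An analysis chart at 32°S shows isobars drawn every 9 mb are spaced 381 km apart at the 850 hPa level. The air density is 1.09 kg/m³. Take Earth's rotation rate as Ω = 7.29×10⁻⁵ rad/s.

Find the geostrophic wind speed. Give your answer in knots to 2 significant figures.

55 knots

Coriolis parameter at 32°S:
f = 2Ω sin φ = 2 × 7.29×10⁻⁵ × sin 32° = 7.73×10⁻⁵ s⁻¹
Pressure gradient: |∂P/∂n| = 900 Pa / 381000 m = 2.36×10⁻³ Pa/m
Geostrophic balance (pressure-gradient force = Coriolis force):
V_g = (1/(fρ)) |∂P/∂n| = 2.36×10⁻³ / (7.73×10⁻⁵ × 1.09) = 28.0 m/s
Converting: 28.0 m/s × 1.944 = 55 knots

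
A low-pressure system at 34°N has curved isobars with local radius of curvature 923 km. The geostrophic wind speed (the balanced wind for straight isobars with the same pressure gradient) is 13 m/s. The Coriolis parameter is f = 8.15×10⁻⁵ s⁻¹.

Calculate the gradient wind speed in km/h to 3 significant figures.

40.7 km/h

Around a low, centrifugal force acts outward with Coriolis, so pressure-gradient force balances both:
(1/ρ)|∂P/∂n| = fV + V²/R  →  V² + fR·V − fR·V_g = 0
With fR = 8.15×10⁻⁵ × 923×10³ m = 75.2 m/s:
V = [−fR + √((fR)² + 4 fR V_g)]/2 = [−75.2 + √(75.2² + 4×75.2×13)]/2 = 11.3 m/s
Subgeostrophic (V < V_g = 13 m/s), as expected around a low.
Converting: 11.3 m/s × 3.6 = 40.7 km/h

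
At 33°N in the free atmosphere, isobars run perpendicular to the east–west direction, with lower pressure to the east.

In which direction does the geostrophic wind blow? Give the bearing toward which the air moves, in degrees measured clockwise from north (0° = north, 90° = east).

The pressure-gradient force points toward the east (bearing 090°).
Geostrophic balance: in the Northern Hemisphere the Coriolis force deflects motion to the right, so the geostrophic wind blows 90° to the right of the pressure-gradient force (low pressure on the left).
Rotating 090° by 90° clockwise gives 180° — the wind blows toward the south.

180°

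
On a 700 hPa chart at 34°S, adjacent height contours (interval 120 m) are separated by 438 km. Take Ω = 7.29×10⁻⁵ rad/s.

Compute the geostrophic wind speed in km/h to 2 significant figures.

Coriolis parameter at 34°S:
f = 2Ω sin φ = 2 × 7.29×10⁻⁵ × sin 34° = 8.15×10⁻⁵ s⁻¹
Height gradient: |∂Z/∂n| = 120 m / 438000 m = 2.74×10⁻⁴
On a pressure surface, geostrophic balance gives V_g = (g/f)|∂Z/∂n|:
V_g = 9.81 × 2.74×10⁻⁴ / 8.15×10⁻⁵ = 33.0 m/s
Converting: 33.0 m/s × 3.6 = 120 km/h

120 km/h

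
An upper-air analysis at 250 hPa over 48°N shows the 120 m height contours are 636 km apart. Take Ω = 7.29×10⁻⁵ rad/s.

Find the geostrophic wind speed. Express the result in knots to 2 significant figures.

Coriolis parameter at 48°N:
f = 2Ω sin φ = 2 × 7.29×10⁻⁵ × sin 48° = 1.08×10⁻⁴ s⁻¹
Height gradient: |∂Z/∂n| = 120 m / 636000 m = 1.89×10⁻⁴
On a pressure surface, geostrophic balance gives V_g = (g/f)|∂Z/∂n|:
V_g = 9.81 × 1.89×10⁻⁴ / 1.08×10⁻⁴ = 17.1 m/s
Converting: 17.1 m/s × 1.944 = 33 knots

33 knots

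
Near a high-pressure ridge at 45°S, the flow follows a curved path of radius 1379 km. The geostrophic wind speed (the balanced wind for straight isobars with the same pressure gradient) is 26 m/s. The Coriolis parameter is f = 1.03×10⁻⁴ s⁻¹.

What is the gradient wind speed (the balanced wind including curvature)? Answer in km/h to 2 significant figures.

Around a high, pressure-gradient force acts outward with centrifugal, so Coriolis balances both:
fV = (1/ρ)|∂P/∂n| + V²/R  →  V² − fR·V + fR·V_g = 0
With fR = 1.03×10⁻⁴ × 1379×10³ m = 142 m/s:
V = [fR − √((fR)² − 4 fR V_g)]/2 = [142 − √(142² − 4×142×26)]/2 = 34.3 m/s
Supergeostrophic (V > V_g = 26 m/s), as expected around a high.
Converting: 34.3 m/s × 3.6 = 120 km/h

120 km/h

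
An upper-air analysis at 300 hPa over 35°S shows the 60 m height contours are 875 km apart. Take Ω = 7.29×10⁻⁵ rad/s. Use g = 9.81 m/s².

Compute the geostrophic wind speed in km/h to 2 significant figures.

Coriolis parameter at 35°S:
f = 2Ω sin φ = 2 × 7.29×10⁻⁵ × sin 35° = 8.36×10⁻⁵ s⁻¹
Height gradient: |∂Z/∂n| = 60 m / 875000 m = 6.86×10⁻⁵
On a pressure surface, geostrophic balance gives V_g = (g/f)|∂Z/∂n|:
V_g = 9.81 × 6.86×10⁻⁵ / 8.36×10⁻⁵ = 8.04 m/s
Converting: 8.04 m/s × 3.6 = 29 km/h

29 km/h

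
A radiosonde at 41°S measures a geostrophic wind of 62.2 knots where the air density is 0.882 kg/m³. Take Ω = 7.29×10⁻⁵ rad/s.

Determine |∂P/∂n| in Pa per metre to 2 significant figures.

Coriolis parameter at 41°S:
f = 2Ω sin φ = 2 × 7.29×10⁻⁵ × sin 41° = 9.57×10⁻⁵ s⁻¹
Wind speed in SI: 62.2 knots = 32.0 m/s
Geostrophic balance rearranged: |∂P/∂n| = f ρ V_g
|∂P/∂n| = 9.57×10⁻⁵ × 0.882 × 32.0 = 2.70×10⁻³ Pa/m

2.7×10⁻³ Pa/m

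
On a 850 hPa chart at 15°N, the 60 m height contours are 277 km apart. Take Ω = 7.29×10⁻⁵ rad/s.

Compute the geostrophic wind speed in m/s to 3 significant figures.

56.3 m/s

Coriolis parameter at 15°N:
f = 2Ω sin φ = 2 × 7.29×10⁻⁵ × sin 15° = 3.77×10⁻⁵ s⁻¹
Height gradient: |∂Z/∂n| = 60 m / 277000 m = 2.17×10⁻⁴
On a pressure surface, geostrophic balance gives V_g = (g/f)|∂Z/∂n|:
V_g = 9.81 × 2.17×10⁻⁴ / 3.77×10⁻⁵ = 56.3 m/s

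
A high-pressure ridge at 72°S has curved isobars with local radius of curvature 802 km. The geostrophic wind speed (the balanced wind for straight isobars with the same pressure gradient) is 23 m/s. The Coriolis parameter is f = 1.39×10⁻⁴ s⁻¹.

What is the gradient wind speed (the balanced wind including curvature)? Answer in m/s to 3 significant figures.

32.4 m/s

Around a high, pressure-gradient force acts outward with centrifugal, so Coriolis balances both:
fV = (1/ρ)|∂P/∂n| + V²/R  →  V² − fR·V + fR·V_g = 0
With fR = 1.39×10⁻⁴ × 802×10³ m = 111 m/s:
V = [fR − √((fR)² − 4 fR V_g)]/2 = [111 − √(111² − 4×111×23)]/2 = 32.4 m/s
Supergeostrophic (V > V_g = 23 m/s), as expected around a high.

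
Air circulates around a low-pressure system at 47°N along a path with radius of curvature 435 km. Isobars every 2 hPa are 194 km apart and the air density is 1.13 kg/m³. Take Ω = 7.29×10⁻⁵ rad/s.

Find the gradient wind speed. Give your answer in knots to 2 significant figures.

14 knots

Coriolis parameter at 47°N:
f = 2Ω sin φ = 2 × 7.29×10⁻⁵ × sin 47° = 1.07×10⁻⁴ s⁻¹
Pressure gradient: |∂P/∂n| = 200 Pa / 194000 m = 1.03×10⁻³ Pa/m
Geostrophic speed: V_g = |∂P/∂n|/(fρ) = 1.03×10⁻³/(1.07×10⁻⁴ × 1.13) = 8.56 m/s
Around a low, centrifugal force acts outward with Coriolis, so pressure-gradient force balances both:
(1/ρ)|∂P/∂n| = fV + V²/R  →  V² + fR·V − fR·V_g = 0
With fR = 1.07×10⁻⁴ × 435×10³ m = 46.4 m/s:
V = [−fR + √((fR)² + 4 fR V_g)]/2 = [−46.4 + √(46.4² + 4×46.4×8.56)]/2 = 7.38 m/s
Subgeostrophic (V < V_g = 8.56 m/s), as expected around a low.
Converting: 7.38 m/s × 1.944 = 14 knots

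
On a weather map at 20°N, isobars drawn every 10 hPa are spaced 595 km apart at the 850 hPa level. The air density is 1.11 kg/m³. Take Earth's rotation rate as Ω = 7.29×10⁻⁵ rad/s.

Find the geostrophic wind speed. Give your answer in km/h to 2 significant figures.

110 km/h

Coriolis parameter at 20°N:
f = 2Ω sin φ = 2 × 7.29×10⁻⁵ × sin 20° = 4.99×10⁻⁵ s⁻¹
Pressure gradient: |∂P/∂n| = 1000 Pa / 595000 m = 1.68×10⁻³ Pa/m
Geostrophic balance (pressure-gradient force = Coriolis force):
V_g = (1/(fρ)) |∂P/∂n| = 1.68×10⁻³ / (4.99×10⁻⁵ × 1.11) = 30.4 m/s
Converting: 30.4 m/s × 3.6 = 110 km/h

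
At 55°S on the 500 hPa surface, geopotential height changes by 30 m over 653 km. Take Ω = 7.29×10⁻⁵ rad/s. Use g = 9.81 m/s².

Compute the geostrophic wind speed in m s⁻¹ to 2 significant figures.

Coriolis parameter at 55°S:
f = 2Ω sin φ = 2 × 7.29×10⁻⁵ × sin 55° = 1.19×10⁻⁴ s⁻¹
Height gradient: |∂Z/∂n| = 30 m / 653000 m = 4.59×10⁻⁵
On a pressure surface, geostrophic balance gives V_g = (g/f)|∂Z/∂n|:
V_g = 9.81 × 4.59×10⁻⁵ / 1.19×10⁻⁴ = 3.77 m/s

3.8 m s⁻¹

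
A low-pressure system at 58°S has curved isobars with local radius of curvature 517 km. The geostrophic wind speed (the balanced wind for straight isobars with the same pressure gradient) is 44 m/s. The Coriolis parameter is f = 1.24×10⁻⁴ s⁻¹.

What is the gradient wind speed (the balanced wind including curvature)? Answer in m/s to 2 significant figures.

30 m/s

Around a low, centrifugal force acts outward with Coriolis, so pressure-gradient force balances both:
(1/ρ)|∂P/∂n| = fV + V²/R  →  V² + fR·V − fR·V_g = 0
With fR = 1.24×10⁻⁴ × 517×10³ m = 64.1 m/s:
V = [−fR + √((fR)² + 4 fR V_g)]/2 = [−64.1 + √(64.1² + 4×64.1×44)]/2 = 30 m/s
Subgeostrophic (V < V_g = 44 m/s), as expected around a low.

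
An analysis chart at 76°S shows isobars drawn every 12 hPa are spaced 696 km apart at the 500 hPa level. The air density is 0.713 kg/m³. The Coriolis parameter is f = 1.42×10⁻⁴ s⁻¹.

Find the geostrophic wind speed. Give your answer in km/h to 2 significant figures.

Pressure gradient: |∂P/∂n| = 1200 Pa / 696000 m = 1.72×10⁻³ Pa/m
Geostrophic balance (pressure-gradient force = Coriolis force):
V_g = (1/(fρ)) |∂P/∂n| = 1.72×10⁻³ / (1.42×10⁻⁴ × 0.713) = 17.0 m/s
Converting: 17.0 m/s × 3.6 = 61 km/h

61 km/h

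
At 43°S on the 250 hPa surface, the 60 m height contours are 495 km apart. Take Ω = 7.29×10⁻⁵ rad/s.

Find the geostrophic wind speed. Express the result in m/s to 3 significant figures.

Coriolis parameter at 43°S:
f = 2Ω sin φ = 2 × 7.29×10⁻⁵ × sin 43° = 9.94×10⁻⁵ s⁻¹
Height gradient: |∂Z/∂n| = 60 m / 495000 m = 1.21×10⁻⁴
On a pressure surface, geostrophic balance gives V_g = (g/f)|∂Z/∂n|:
V_g = 9.81 × 1.21×10⁻⁴ / 9.94×10⁻⁵ = 12.0 m/s

12.0 m/s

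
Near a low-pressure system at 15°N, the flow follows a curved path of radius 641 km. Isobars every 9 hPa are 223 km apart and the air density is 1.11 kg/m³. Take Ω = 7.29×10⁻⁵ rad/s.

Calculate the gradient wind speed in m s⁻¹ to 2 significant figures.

Coriolis parameter at 15°N:
f = 2Ω sin φ = 2 × 7.29×10⁻⁵ × sin 15° = 3.77×10⁻⁵ s⁻¹
Pressure gradient: |∂P/∂n| = 900 Pa / 223000 m = 4.04×10⁻³ Pa/m
Geostrophic speed: V_g = |∂P/∂n|/(fρ) = 4.04×10⁻³/(3.77×10⁻⁵ × 1.11) = 96.4 m/s
Around a low, centrifugal force acts outward with Coriolis, so pressure-gradient force balances both:
(1/ρ)|∂P/∂n| = fV + V²/R  →  V² + fR·V − fR·V_g = 0
With fR = 3.77×10⁻⁵ × 641×10³ m = 24.2 m/s:
V = [−fR + √((fR)² + 4 fR V_g)]/2 = [−24.2 + √(24.2² + 4×24.2×96.4)]/2 = 37.7 m/s
Subgeostrophic (V < V_g = 96.4 m/s), as expected around a low.

38 m s⁻¹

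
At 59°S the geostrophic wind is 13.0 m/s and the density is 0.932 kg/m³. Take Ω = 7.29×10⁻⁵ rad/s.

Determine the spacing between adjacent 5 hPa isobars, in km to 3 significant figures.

Coriolis parameter at 59°S:
f = 2Ω sin φ = 2 × 7.29×10⁻⁵ × sin 59° = 1.25×10⁻⁴ s⁻¹
Geostrophic balance rearranged: |∂P/∂n| = f ρ V_g
|∂P/∂n| = 1.25×10⁻⁴ × 0.932 × 13.0 = 1.51×10⁻³ Pa/m
Isobar spacing: Δn = ΔP/|∂P/∂n| = 500 Pa / 1.51×10⁻³ Pa/m = 330208 m ≈ 330 km

330 km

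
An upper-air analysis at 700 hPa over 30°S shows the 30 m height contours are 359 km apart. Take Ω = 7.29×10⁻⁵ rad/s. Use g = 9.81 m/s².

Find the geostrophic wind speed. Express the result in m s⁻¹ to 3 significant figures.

11.2 m s⁻¹

Coriolis parameter at 30°S:
f = 2Ω sin φ = 2 × 7.29×10⁻⁵ × sin 30° = 7.29×10⁻⁵ s⁻¹
Height gradient: |∂Z/∂n| = 30 m / 359000 m = 8.36×10⁻⁵
On a pressure surface, geostrophic balance gives V_g = (g/f)|∂Z/∂n|:
V_g = 9.81 × 8.36×10⁻⁵ / 7.29×10⁻⁵ = 11.2 m/s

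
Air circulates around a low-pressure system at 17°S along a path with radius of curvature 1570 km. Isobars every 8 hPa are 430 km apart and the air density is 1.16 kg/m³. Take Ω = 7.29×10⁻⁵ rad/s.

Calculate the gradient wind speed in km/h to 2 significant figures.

Coriolis parameter at 17°S:
f = 2Ω sin φ = 2 × 7.29×10⁻⁵ × sin 17° = 4.26×10⁻⁵ s⁻¹
Pressure gradient: |∂P/∂n| = 800 Pa / 430000 m = 1.86×10⁻³ Pa/m
Geostrophic speed: V_g = |∂P/∂n|/(fρ) = 1.86×10⁻³/(4.26×10⁻⁵ × 1.16) = 37.6 m/s
Around a low, centrifugal force acts outward with Coriolis, so pressure-gradient force balances both:
(1/ρ)|∂P/∂n| = fV + V²/R  →  V² + fR·V − fR·V_g = 0
With fR = 4.26×10⁻⁵ × 1570×10³ m = 66.9 m/s:
V = [−fR + √((fR)² + 4 fR V_g)]/2 = [−66.9 + √(66.9² + 4×66.9×37.6)]/2 = 26.9 m/s
Subgeostrophic (V < V_g = 37.6 m/s), as expected around a low.
Converting: 26.9 m/s × 3.6 = 97 km/h

97 km/h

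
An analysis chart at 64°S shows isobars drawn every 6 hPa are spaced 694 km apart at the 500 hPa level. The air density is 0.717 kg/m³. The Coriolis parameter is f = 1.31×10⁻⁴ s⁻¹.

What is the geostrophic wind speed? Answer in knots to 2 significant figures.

Pressure gradient: |∂P/∂n| = 600 Pa / 694000 m = 8.65×10⁻⁴ Pa/m
Geostrophic balance (pressure-gradient force = Coriolis force):
V_g = (1/(fρ)) |∂P/∂n| = 8.65×10⁻⁴ / (1.31×10⁻⁴ × 0.717) = 9.20 m/s
Converting: 9.20 m/s × 1.944 = 18 knots

18 knots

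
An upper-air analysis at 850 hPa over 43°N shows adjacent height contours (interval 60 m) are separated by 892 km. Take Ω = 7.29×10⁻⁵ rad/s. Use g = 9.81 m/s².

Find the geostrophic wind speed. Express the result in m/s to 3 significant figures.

6.64 m/s

Coriolis parameter at 43°N:
f = 2Ω sin φ = 2 × 7.29×10⁻⁵ × sin 43° = 9.94×10⁻⁵ s⁻¹
Height gradient: |∂Z/∂n| = 60 m / 892000 m = 6.73×10⁻⁵
On a pressure surface, geostrophic balance gives V_g = (g/f)|∂Z/∂n|:
V_g = 9.81 × 6.73×10⁻⁵ / 9.94×10⁻⁵ = 6.64 m/s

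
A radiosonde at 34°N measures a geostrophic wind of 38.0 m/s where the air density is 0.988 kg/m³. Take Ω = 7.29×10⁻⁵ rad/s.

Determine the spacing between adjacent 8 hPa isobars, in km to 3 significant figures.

Coriolis parameter at 34°N:
f = 2Ω sin φ = 2 × 7.29×10⁻⁵ × sin 34° = 8.15×10⁻⁵ s⁻¹
Geostrophic balance rearranged: |∂P/∂n| = f ρ V_g
|∂P/∂n| = 8.15×10⁻⁵ × 0.988 × 38.0 = 3.06×10⁻³ Pa/m
Isobar spacing: Δn = ΔP/|∂P/∂n| = 800 Pa / 3.06×10⁻³ Pa/m = 261355 m ≈ 261 km

261 km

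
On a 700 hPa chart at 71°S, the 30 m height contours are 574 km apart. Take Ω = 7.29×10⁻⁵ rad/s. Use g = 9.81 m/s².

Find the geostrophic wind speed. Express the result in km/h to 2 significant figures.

13 km/h

Coriolis parameter at 71°S:
f = 2Ω sin φ = 2 × 7.29×10⁻⁵ × sin 71° = 1.38×10⁻⁴ s⁻¹
Height gradient: |∂Z/∂n| = 30 m / 574000 m = 5.23×10⁻⁵
On a pressure surface, geostrophic balance gives V_g = (g/f)|∂Z/∂n|:
V_g = 9.81 × 5.23×10⁻⁵ / 1.38×10⁻⁴ = 3.72 m/s
Converting: 3.72 m/s × 3.6 = 13 km/h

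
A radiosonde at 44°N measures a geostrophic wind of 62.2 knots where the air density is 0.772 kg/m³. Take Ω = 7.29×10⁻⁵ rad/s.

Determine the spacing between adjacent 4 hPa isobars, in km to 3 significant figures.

160 km

Coriolis parameter at 44°N:
f = 2Ω sin φ = 2 × 7.29×10⁻⁵ × sin 44° = 1.01×10⁻⁴ s⁻¹
Wind speed in SI: 62.2 knots = 32.0 m/s
Geostrophic balance rearranged: |∂P/∂n| = f ρ V_g
|∂P/∂n| = 1.01×10⁻⁴ × 0.772 × 32.0 = 2.50×10⁻³ Pa/m
Isobar spacing: Δn = ΔP/|∂P/∂n| = 400 Pa / 2.50×10⁻³ Pa/m = 159877 m ≈ 160 km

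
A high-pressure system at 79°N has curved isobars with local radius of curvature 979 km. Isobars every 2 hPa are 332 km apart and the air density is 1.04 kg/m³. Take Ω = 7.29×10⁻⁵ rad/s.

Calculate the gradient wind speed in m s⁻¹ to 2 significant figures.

Coriolis parameter at 79°N:
f = 2Ω sin φ = 2 × 7.29×10⁻⁵ × sin 79° = 1.43×10⁻⁴ s⁻¹
Pressure gradient: |∂P/∂n| = 200 Pa / 332000 m = 6.02×10⁻⁴ Pa/m
Geostrophic speed: V_g = |∂P/∂n|/(fρ) = 6.02×10⁻⁴/(1.43×10⁻⁴ × 1.04) = 4.05 m/s
Around a high, pressure-gradient force acts outward with centrifugal, so Coriolis balances both:
fV = (1/ρ)|∂P/∂n| + V²/R  →  V² − fR·V + fR·V_g = 0
With fR = 1.43×10⁻⁴ × 979×10³ m = 140 m/s:
V = [fR − √((fR)² − 4 fR V_g)]/2 = [140 − √(140² − 4×140×4.05)]/2 = 4.17 m/s
Supergeostrophic (V > V_g = 4.05 m/s), as expected around a high.

4.2 m s⁻¹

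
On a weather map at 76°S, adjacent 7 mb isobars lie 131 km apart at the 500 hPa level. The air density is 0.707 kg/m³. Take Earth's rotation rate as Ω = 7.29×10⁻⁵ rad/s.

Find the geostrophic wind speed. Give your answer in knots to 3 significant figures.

Coriolis parameter at 76°S:
f = 2Ω sin φ = 2 × 7.29×10⁻⁵ × sin 76° = 1.41×10⁻⁴ s⁻¹
Pressure gradient: |∂P/∂n| = 700 Pa / 131000 m = 5.34×10⁻³ Pa/m
Geostrophic balance (pressure-gradient force = Coriolis force):
V_g = (1/(fρ)) |∂P/∂n| = 5.34×10⁻³ / (1.41×10⁻⁴ × 0.707) = 53.4 m/s
Converting: 53.4 m/s × 1.944 = 104 knots

104 knots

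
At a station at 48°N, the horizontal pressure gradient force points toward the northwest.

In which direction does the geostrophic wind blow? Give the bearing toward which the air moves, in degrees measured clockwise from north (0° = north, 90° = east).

The pressure-gradient force points toward the northwest (bearing 315°).
Geostrophic balance: in the Northern Hemisphere the Coriolis force deflects motion to the right, so the geostrophic wind blows 90° to the right of the pressure-gradient force (low pressure on the left).
Rotating 315° by 90° clockwise gives 045° — the wind blows toward the northeast.

045°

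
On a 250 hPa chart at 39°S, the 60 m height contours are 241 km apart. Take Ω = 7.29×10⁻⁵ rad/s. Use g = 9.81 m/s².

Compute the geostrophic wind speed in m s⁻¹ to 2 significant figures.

Coriolis parameter at 39°S:
f = 2Ω sin φ = 2 × 7.29×10⁻⁵ × sin 39° = 9.18×10⁻⁵ s⁻¹
Height gradient: |∂Z/∂n| = 60 m / 241000 m = 2.49×10⁻⁴
On a pressure surface, geostrophic balance gives V_g = (g/f)|∂Z/∂n|:
V_g = 9.81 × 2.49×10⁻⁴ / 9.18×10⁻⁵ = 26.6 m/s

27 m s⁻¹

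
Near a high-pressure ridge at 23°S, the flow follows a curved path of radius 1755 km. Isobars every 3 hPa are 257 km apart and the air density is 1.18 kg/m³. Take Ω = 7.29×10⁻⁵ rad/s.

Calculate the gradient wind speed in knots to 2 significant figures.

Coriolis parameter at 23°S:
f = 2Ω sin φ = 2 × 7.29×10⁻⁵ × sin 23° = 5.70×10⁻⁵ s⁻¹
Pressure gradient: |∂P/∂n| = 300 Pa / 257000 m = 1.17×10⁻³ Pa/m
Geostrophic speed: V_g = |∂P/∂n|/(fρ) = 1.17×10⁻³/(5.70×10⁻⁵ × 1.18) = 17.4 m/s
Around a high, pressure-gradient force acts outward with centrifugal, so Coriolis balances both:
fV = (1/ρ)|∂P/∂n| + V²/R  →  V² − fR·V + fR·V_g = 0
With fR = 5.70×10⁻⁵ × 1755×10³ m = 100.0 m/s:
V = [fR − √((fR)² − 4 fR V_g)]/2 = [100.0 − √(100.0² − 4×100.0×17.4)]/2 = 22.4 m/s
Supergeostrophic (V > V_g = 17.4 m/s), as expected around a high.
Converting: 22.4 m/s × 1.944 = 43 knots

43 knots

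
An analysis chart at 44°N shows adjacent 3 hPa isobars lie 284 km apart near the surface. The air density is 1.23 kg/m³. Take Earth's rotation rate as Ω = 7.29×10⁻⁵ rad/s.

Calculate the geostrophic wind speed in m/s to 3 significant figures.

Coriolis parameter at 44°N:
f = 2Ω sin φ = 2 × 7.29×10⁻⁵ × sin 44° = 1.01×10⁻⁴ s⁻¹
Pressure gradient: |∂P/∂n| = 300 Pa / 284000 m = 1.06×10⁻³ Pa/m
Geostrophic balance (pressure-gradient force = Coriolis force):
V_g = (1/(fρ)) |∂P/∂n| = 1.06×10⁻³ / (1.01×10⁻⁴ × 1.23) = 8.48 m/s

8.48 m/s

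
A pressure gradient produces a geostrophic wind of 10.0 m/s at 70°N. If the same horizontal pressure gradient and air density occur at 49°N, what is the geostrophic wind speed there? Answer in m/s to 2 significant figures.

12 m/s

With the same pressure gradient and density, V_g ∝ 1/f ∝ 1/sin φ.
V₂ = V₁ · sin φ₁ / sin φ₂ = 10.0 × sin 70° / sin 49°
V₂ = 10.0 × 0.9397/0.7547 = 12 m/s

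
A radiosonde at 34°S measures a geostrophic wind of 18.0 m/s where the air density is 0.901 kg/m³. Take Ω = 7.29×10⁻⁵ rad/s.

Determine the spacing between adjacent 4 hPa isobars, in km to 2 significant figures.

Coriolis parameter at 34°S:
f = 2Ω sin φ = 2 × 7.29×10⁻⁵ × sin 34° = 8.15×10⁻⁵ s⁻¹
Geostrophic balance rearranged: |∂P/∂n| = f ρ V_g
|∂P/∂n| = 8.15×10⁻⁵ × 0.901 × 18.0 = 1.32×10⁻³ Pa/m
Isobar spacing: Δn = ΔP/|∂P/∂n| = 400 Pa / 1.32×10⁻³ Pa/m = 302513 m ≈ 300 km

300 km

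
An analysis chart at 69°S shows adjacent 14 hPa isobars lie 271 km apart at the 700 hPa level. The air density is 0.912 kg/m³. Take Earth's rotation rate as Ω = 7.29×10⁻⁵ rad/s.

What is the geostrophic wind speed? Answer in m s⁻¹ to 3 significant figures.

41.6 m s⁻¹

Coriolis parameter at 69°S:
f = 2Ω sin φ = 2 × 7.29×10⁻⁵ × sin 69° = 1.36×10⁻⁴ s⁻¹
Pressure gradient: |∂P/∂n| = 1400 Pa / 271000 m = 5.17×10⁻³ Pa/m
Geostrophic balance (pressure-gradient force = Coriolis force):
V_g = (1/(fρ)) |∂P/∂n| = 5.17×10⁻³ / (1.36×10⁻⁴ × 0.912) = 41.6 m/s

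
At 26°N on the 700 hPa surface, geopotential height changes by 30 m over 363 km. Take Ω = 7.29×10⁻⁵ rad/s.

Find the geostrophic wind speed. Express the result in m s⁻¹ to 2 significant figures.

13 m s⁻¹

Coriolis parameter at 26°N:
f = 2Ω sin φ = 2 × 7.29×10⁻⁵ × sin 26° = 6.39×10⁻⁵ s⁻¹
Height gradient: |∂Z/∂n| = 30 m / 363000 m = 8.26×10⁻⁵
On a pressure surface, geostrophic balance gives V_g = (g/f)|∂Z/∂n|:
V_g = 9.81 × 8.26×10⁻⁵ / 6.39×10⁻⁵ = 12.7 m/s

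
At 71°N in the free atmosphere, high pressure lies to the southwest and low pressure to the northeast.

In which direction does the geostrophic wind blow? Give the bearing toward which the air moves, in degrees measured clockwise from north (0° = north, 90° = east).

The pressure-gradient force points toward the northeast (bearing 045°).
Geostrophic balance: in the Northern Hemisphere the Coriolis force deflects motion to the right, so the geostrophic wind blows 90° to the right of the pressure-gradient force (low pressure on the left).
Rotating 045° by 90° clockwise gives 135° — the wind blows toward the southeast.

135°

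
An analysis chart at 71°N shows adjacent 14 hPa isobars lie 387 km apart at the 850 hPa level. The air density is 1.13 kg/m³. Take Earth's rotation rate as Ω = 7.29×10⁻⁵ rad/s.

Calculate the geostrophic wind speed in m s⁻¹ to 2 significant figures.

Coriolis parameter at 71°N:
f = 2Ω sin φ = 2 × 7.29×10⁻⁵ × sin 71° = 1.38×10⁻⁴ s⁻¹
Pressure gradient: |∂P/∂n| = 1400 Pa / 387000 m = 3.62×10⁻³ Pa/m
Geostrophic balance (pressure-gradient force = Coriolis force):
V_g = (1/(fρ)) |∂P/∂n| = 3.62×10⁻³ / (1.38×10⁻⁴ × 1.13) = 23.2 m/s

23 m s⁻¹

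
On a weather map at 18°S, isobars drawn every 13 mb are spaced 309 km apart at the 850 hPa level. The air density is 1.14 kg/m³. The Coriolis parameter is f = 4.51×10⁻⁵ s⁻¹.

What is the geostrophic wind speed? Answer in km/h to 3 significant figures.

295 km/h

Pressure gradient: |∂P/∂n| = 1300 Pa / 309000 m = 4.21×10⁻³ Pa/m
Geostrophic balance (pressure-gradient force = Coriolis force):
V_g = (1/(fρ)) |∂P/∂n| = 4.21×10⁻³ / (4.51×10⁻⁵ × 1.14) = 81.8 m/s
Converting: 81.8 m/s × 3.6 = 295 km/h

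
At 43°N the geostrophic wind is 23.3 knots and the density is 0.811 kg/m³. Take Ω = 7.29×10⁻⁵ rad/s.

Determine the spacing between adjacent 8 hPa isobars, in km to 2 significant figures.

830 km

Coriolis parameter at 43°N:
f = 2Ω sin φ = 2 × 7.29×10⁻⁵ × sin 43° = 9.94×10⁻⁵ s⁻¹
Wind speed in SI: 23.3 knots = 12.0 m/s
Geostrophic balance rearranged: |∂P/∂n| = f ρ V_g
|∂P/∂n| = 9.94×10⁻⁵ × 0.811 × 12.0 = 9.67×10⁻⁴ Pa/m
Isobar spacing: Δn = ΔP/|∂P/∂n| = 800 Pa / 9.67×10⁻⁴ Pa/m = 827626 m ≈ 830 km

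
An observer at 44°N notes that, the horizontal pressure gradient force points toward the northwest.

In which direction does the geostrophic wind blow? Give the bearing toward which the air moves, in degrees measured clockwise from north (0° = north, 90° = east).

045°

The pressure-gradient force points toward the northwest (bearing 315°).
Geostrophic balance: in the Northern Hemisphere the Coriolis force deflects motion to the right, so the geostrophic wind blows 90° to the right of the pressure-gradient force (low pressure on the left).
Rotating 315° by 90° clockwise gives 045° — the wind blows toward the northeast.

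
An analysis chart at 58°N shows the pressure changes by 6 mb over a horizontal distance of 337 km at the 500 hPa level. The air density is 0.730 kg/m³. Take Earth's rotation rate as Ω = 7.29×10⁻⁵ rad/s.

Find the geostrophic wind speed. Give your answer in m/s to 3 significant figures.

Coriolis parameter at 58°N:
f = 2Ω sin φ = 2 × 7.29×10⁻⁵ × sin 58° = 1.24×10⁻⁴ s⁻¹
Pressure gradient: |∂P/∂n| = 600 Pa / 337000 m = 1.78×10⁻³ Pa/m
Geostrophic balance (pressure-gradient force = Coriolis force):
V_g = (1/(fρ)) |∂P/∂n| = 1.78×10⁻³ / (1.24×10⁻⁴ × 0.730) = 19.7 m/s

19.7 m/s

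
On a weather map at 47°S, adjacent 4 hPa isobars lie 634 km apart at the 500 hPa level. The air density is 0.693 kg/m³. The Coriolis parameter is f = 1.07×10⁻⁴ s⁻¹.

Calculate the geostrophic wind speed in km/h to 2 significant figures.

31 km/h

Pressure gradient: |∂P/∂n| = 400 Pa / 634000 m = 6.31×10⁻⁴ Pa/m
Geostrophic balance (pressure-gradient force = Coriolis force):
V_g = (1/(fρ)) |∂P/∂n| = 6.31×10⁻⁴ / (1.07×10⁻⁴ × 0.693) = 8.51 m/s
Converting: 8.51 m/s × 3.6 = 31 km/h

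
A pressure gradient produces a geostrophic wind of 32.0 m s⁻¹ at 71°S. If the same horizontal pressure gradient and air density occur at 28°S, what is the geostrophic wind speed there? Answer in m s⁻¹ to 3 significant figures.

With the same pressure gradient and density, V_g ∝ 1/f ∝ 1/sin φ.
V₂ = V₁ · sin φ₁ / sin φ₂ = 32.0 × sin 71° / sin 28°
V₂ = 32.0 × 0.9455/0.4695 = 64.4 m s⁻¹

64.4 m s⁻¹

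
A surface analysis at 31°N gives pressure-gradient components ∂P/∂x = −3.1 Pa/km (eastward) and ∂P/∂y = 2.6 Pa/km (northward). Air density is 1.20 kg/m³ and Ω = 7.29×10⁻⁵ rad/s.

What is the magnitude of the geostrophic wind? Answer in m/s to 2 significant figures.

Coriolis parameter at 31°N:
f = 2Ω sin φ = 2 × 7.29×10⁻⁵ × sin 31° = 7.51×10⁻⁵ s⁻¹
Component geostrophic relations (x east, y north):
u_g = −(1/(fρ)) ∂P/∂y,  v_g = (1/(fρ)) ∂P/∂x
u_g = −(2.6×10⁻³)/(7.51×10⁻⁵ × 1.20) = −28.9 m/s;  v_g = (−3.1×10⁻³)/(7.51×10⁻⁵ × 1.20) = −34.4 m/s
|V_g| = √(u_g² + v_g²) = 44.9 m/s

45 m/s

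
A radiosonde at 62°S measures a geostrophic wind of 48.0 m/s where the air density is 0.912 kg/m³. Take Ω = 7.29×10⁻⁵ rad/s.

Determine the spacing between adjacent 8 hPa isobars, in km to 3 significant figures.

142 km

Coriolis parameter at 62°S:
f = 2Ω sin φ = 2 × 7.29×10⁻⁵ × sin 62° = 1.29×10⁻⁴ s⁻¹
Geostrophic balance rearranged: |∂P/∂n| = f ρ V_g
|∂P/∂n| = 1.29×10⁻⁴ × 0.912 × 48.0 = 5.64×10⁻³ Pa/m
Isobar spacing: Δn = ΔP/|∂P/∂n| = 800 Pa / 5.64×10⁻³ Pa/m = 141959 m ≈ 142 km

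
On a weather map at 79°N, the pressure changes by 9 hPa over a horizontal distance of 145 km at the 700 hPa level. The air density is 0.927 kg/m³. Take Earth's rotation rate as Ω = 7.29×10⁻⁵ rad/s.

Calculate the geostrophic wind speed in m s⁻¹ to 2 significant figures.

47 m s⁻¹

Coriolis parameter at 79°N:
f = 2Ω sin φ = 2 × 7.29×10⁻⁵ × sin 79° = 1.43×10⁻⁴ s⁻¹
Pressure gradient: |∂P/∂n| = 900 Pa / 145000 m = 6.21×10⁻³ Pa/m
Geostrophic balance (pressure-gradient force = Coriolis force):
V_g = (1/(fρ)) |∂P/∂n| = 6.21×10⁻³ / (1.43×10⁻⁴ × 0.927) = 46.8 m/s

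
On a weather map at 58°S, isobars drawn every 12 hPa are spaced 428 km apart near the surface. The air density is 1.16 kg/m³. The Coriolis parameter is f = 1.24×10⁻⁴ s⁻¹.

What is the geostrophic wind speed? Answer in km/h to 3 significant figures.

70.2 km/h

Pressure gradient: |∂P/∂n| = 1200 Pa / 428000 m = 2.80×10⁻³ Pa/m
Geostrophic balance (pressure-gradient force = Coriolis force):
V_g = (1/(fρ)) |∂P/∂n| = 2.80×10⁻³ / (1.24×10⁻⁴ × 1.16) = 19.5 m/s
Converting: 19.5 m/s × 3.6 = 70.2 km/h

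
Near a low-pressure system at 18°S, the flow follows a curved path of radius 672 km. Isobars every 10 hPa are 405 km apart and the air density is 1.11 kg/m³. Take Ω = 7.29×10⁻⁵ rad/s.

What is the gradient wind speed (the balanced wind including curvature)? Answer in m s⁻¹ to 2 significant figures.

Coriolis parameter at 18°S:
f = 2Ω sin φ = 2 × 7.29×10⁻⁵ × sin 18° = 4.51×10⁻⁵ s⁻¹
Pressure gradient: |∂P/∂n| = 1000 Pa / 405000 m = 2.47×10⁻³ Pa/m
Geostrophic speed: V_g = |∂P/∂n|/(fρ) = 2.47×10⁻³/(4.51×10⁻⁵ × 1.11) = 49.4 m/s
Around a low, centrifugal force acts outward with Coriolis, so pressure-gradient force balances both:
(1/ρ)|∂P/∂n| = fV + V²/R  →  V² + fR·V − fR·V_g = 0
With fR = 4.51×10⁻⁵ × 672×10³ m = 30.3 m/s:
V = [−fR + √((fR)² + 4 fR V_g)]/2 = [−30.3 + √(30.3² + 4×30.3×49.4)]/2 = 26.4 m/s
Subgeostrophic (V < V_g = 49.4 m/s), as expected around a low.

26 m s⁻¹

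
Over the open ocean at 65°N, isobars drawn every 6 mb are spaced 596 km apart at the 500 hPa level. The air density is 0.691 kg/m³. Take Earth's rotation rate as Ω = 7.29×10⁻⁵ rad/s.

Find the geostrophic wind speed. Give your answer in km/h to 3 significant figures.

39.7 km/h

Coriolis parameter at 65°N:
f = 2Ω sin φ = 2 × 7.29×10⁻⁵ × sin 65° = 1.32×10⁻⁴ s⁻¹
Pressure gradient: |∂P/∂n| = 600 Pa / 596000 m = 1.01×10⁻³ Pa/m
Geostrophic balance (pressure-gradient force = Coriolis force):
V_g = (1/(fρ)) |∂P/∂n| = 1.01×10⁻³ / (1.32×10⁻⁴ × 0.691) = 11.0 m/s
Converting: 11.0 m/s × 3.6 = 39.7 km/h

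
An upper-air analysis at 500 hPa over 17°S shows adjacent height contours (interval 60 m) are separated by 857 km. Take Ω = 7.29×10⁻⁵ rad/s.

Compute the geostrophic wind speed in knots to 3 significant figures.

Coriolis parameter at 17°S:
f = 2Ω sin φ = 2 × 7.29×10⁻⁵ × sin 17° = 4.26×10⁻⁵ s⁻¹
Height gradient: |∂Z/∂n| = 60 m / 857000 m = 7.00×10⁻⁵
On a pressure surface, geostrophic balance gives V_g = (g/f)|∂Z/∂n|:
V_g = 9.81 × 7.00×10⁻⁵ / 4.26×10⁻⁵ = 16.1 m/s
Converting: 16.1 m/s × 1.944 = 31.3 knots

31.3 knots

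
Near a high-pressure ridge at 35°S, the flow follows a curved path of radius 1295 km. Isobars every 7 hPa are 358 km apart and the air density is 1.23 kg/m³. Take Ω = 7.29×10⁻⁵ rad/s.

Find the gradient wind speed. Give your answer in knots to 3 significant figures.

Coriolis parameter at 35°S:
f = 2Ω sin φ = 2 × 7.29×10⁻⁵ × sin 35° = 8.36×10⁻⁵ s⁻¹
Pressure gradient: |∂P/∂n| = 700 Pa / 358000 m = 1.96×10⁻³ Pa/m
Geostrophic speed: V_g = |∂P/∂n|/(fρ) = 1.96×10⁻³/(8.36×10⁻⁵ × 1.23) = 19.0 m/s
Around a high, pressure-gradient force acts outward with centrifugal, so Coriolis balances both:
fV = (1/ρ)|∂P/∂n| + V²/R  →  V² − fR·V + fR·V_g = 0
With fR = 8.36×10⁻⁵ × 1295×10³ m = 108 m/s:
V = [fR − √((fR)² − 4 fR V_g)]/2 = [108 − √(108² − 4×108×19)]/2 = 24.6 m/s
Supergeostrophic (V > V_g = 19 m/s), as expected around a high.
Converting: 24.6 m/s × 1.944 = 47.8 knots

47.8 knots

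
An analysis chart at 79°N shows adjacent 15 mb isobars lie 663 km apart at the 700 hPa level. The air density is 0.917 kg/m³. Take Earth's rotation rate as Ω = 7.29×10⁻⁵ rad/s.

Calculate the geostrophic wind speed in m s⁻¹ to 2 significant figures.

Coriolis parameter at 79°N:
f = 2Ω sin φ = 2 × 7.29×10⁻⁵ × sin 79° = 1.43×10⁻⁴ s⁻¹
Pressure gradient: |∂P/∂n| = 1500 Pa / 663000 m = 2.26×10⁻³ Pa/m
Geostrophic balance (pressure-gradient force = Coriolis force):
V_g = (1/(fρ)) |∂P/∂n| = 2.26×10⁻³ / (1.43×10⁻⁴ × 0.917) = 17.2 m/s

17 m s⁻¹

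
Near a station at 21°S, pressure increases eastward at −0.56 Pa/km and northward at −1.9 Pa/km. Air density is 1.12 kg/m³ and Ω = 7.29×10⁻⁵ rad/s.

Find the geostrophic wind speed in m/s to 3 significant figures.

33.8 m/s

Coriolis parameter at 21°S:
f = 2Ω sin φ = 2 × 7.29×10⁻⁵ × sin 21° = 5.23×10⁻⁵ s⁻¹
In the Southern Hemisphere f is negative: f = −5.23×10⁻⁵ s⁻¹.
Component geostrophic relations (x east, y north):
u_g = −(1/(fρ)) ∂P/∂y,  v_g = (1/(fρ)) ∂P/∂x
u_g = −(−1.9×10⁻³)/(−5.23×10⁻⁵ × 1.12) = −32.5 m/s;  v_g = (−0.56×10⁻³)/(−5.23×10⁻⁵ × 1.12) = 9.57 m/s
|V_g| = √(u_g² + v_g²) = 33.8 m/s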